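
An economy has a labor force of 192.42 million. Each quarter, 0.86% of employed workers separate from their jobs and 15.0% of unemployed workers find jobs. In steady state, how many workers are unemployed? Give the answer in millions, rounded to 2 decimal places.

Steady-state unemployment rate u* = s/(s+f) = 0.86/(0.86+15.0) = 0.054224.
Unemployed = u* × labor force = 0.054224 × 192.42 ≈ 10.43 million.

About 10.43 million are unemployed in steady state.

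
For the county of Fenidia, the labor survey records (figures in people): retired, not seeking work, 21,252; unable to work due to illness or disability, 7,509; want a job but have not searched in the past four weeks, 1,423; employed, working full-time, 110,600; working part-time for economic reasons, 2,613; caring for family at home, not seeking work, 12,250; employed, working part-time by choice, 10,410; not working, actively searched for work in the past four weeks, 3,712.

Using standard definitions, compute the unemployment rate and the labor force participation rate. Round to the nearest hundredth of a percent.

Unemployment rate ≈ 2.92%; labor force participation rate ≈ 75.00%.

Employed = 110,600 + 2,613 + 10,410 = 123,623 (anyone who worked, including part-time for economic reasons, counts as employed).
Unemployed = 3,712.
Labor force = 123,623 + 3,712 = 127,335.
Not in labor force = 21,252 + 7,509 + 1,423 + 12,250 = 42,434 (those not working and not actively searching are outside the labor force — including those who want a job but have given up searching).
Civilian working-age population = 127,335 + 42,434 = 169,769.
Unemployment rate = 3,712 / 127,335 = 2.92%.
Labor force participation rate = 127,335 / 169,769 = 75.00%.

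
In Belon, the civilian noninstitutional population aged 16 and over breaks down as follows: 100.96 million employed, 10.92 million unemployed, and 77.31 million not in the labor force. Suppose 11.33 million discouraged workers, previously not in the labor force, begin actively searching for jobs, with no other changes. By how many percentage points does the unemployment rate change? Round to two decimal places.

The unemployment rate changes by +8.30 percentage points.

Initially, labor force = 100.96 + 10.92 = 111.88 million, so u = 10.92/111.88 = 9.76%.
After the change, unemployed and labor force both rise by 11.33 → E = 100.96, U = 22.25, labor force = 123.21 million.
New unemployment rate = 22.25 / 123.21 = 18.06%.
Change = 18.06% − 9.76% = +8.30 percentage points.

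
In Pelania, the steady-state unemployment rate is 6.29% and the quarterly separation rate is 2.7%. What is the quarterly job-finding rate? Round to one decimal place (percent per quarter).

From u* = s/(s+f): f = s·(1−u)/u.
f = 2.7 × (1 − 0.0629) / 0.0629 = 2.5302 / 0.0629 ≈ 40.2% per quarter.

Job-finding rate ≈ 40.2% per quarter.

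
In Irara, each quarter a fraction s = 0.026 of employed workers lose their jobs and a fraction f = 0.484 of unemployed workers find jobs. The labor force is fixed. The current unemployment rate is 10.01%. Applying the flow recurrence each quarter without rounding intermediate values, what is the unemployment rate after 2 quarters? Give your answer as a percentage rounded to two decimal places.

Unemployment rate after two quarters ≈ 6.28%.

With a fixed labor force, u_{t+1} = u_t + s·(1−u_t) − f·u_t = u_t·(1−s−f) + s.
Here 1−s−f = 0.490 and s = 0.026.
u_1 = 0.100100 × 0.490 + 0.026 = 0.075049.
u_2 = 0.075049 × 0.490 + 0.026 = 0.062774.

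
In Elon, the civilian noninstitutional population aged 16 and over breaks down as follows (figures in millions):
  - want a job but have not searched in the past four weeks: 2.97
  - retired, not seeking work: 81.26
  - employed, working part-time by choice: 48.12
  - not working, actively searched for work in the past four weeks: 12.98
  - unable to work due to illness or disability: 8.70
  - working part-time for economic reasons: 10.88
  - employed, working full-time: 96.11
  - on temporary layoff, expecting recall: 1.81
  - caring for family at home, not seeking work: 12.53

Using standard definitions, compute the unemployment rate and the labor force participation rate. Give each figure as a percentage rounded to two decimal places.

Employed = 48.12 + 10.88 + 96.11 = 155.11 million (anyone who worked, including part-time for economic reasons, counts as employed).
Unemployed = 12.98 + 1.81 = 14.79 million (jobless and actively searching, or on temporary layoff).
Labor force = 155.11 + 14.79 = 169.90 million.
Not in labor force = 2.97 + 81.26 + 8.70 + 12.53 = 105.46 million (those not working and not actively searching are outside the labor force — including those who want a job but have given up searching).
Civilian working-age population = 169.90 + 105.46 = 275.36 million.
Unemployment rate = 14.79 / 169.90 = 8.71%.
Labor force participation rate = 169.90 / 275.36 = 61.70%.

Unemployment rate ≈ 8.71%; labor force participation rate ≈ 61.70%.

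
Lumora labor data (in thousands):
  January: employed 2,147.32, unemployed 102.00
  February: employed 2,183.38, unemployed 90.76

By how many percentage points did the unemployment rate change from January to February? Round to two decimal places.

The unemployment rate changed by −0.54 percentage points.

January: labor force = 2,147.32 + 102.00 = 2,249.32; u = 102.00/2,249.32 = 4.53%.
February: labor force = 2,183.38 + 90.76 = 2,274.14; u = 90.76/2,274.14 = 3.99%.
Change = 3.99% − 4.53% = −0.54 pp.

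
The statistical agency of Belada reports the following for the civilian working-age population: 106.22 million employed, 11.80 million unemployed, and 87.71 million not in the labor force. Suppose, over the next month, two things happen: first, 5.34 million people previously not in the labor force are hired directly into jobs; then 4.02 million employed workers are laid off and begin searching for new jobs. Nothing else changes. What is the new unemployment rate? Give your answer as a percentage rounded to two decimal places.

Initially, labor force = 106.22 + 11.80 = 118.02 million, so u = 11.80/118.02 = 10.00%.
After the first change, employed and labor force both rise by 5.34; unemployed unchanged → E = 111.56, U = 11.80, labor force = 123.36 million.
After the second change, employed falls and unemployed rises by 4.02; labor force unchanged → E = 107.54, U = 15.82, labor force = 123.36 million.
New unemployment rate = 15.82 / 123.36 = 12.82%.

New unemployment rate ≈ 12.82%.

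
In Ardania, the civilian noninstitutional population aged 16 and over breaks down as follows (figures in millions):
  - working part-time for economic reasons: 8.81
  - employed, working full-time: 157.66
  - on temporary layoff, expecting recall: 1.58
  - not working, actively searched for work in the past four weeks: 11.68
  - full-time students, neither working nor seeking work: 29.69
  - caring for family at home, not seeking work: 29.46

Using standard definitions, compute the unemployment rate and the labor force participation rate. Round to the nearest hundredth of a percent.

Unemployment rate ≈ 7.38%; labor force participation rate ≈ 75.24%.

Employed = 8.81 + 157.66 = 166.47 million (anyone who worked, including part-time for economic reasons, counts as employed).
Unemployed = 1.58 + 11.68 = 13.26 million (jobless and actively searching, or on temporary layoff).
Labor force = 166.47 + 13.26 = 179.73 million.
Not in labor force = 29.69 + 29.46 = 59.15 million (those not working and not actively searching are outside the labor force).
Civilian working-age population = 179.73 + 59.15 = 238.88 million.
Unemployment rate = 13.26 / 179.73 = 7.38%.
Labor force participation rate = 179.73 / 238.88 = 75.24%.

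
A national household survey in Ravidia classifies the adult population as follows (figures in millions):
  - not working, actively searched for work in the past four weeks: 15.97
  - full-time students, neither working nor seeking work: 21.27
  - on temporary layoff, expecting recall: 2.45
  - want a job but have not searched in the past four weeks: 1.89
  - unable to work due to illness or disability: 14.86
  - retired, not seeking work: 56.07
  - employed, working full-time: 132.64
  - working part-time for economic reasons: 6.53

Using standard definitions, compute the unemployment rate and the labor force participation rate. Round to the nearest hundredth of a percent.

Employed = 132.64 + 6.53 = 139.17 million (anyone who worked, including part-time for economic reasons, counts as employed).
Unemployed = 15.97 + 2.45 = 18.42 million (jobless and actively searching, or on temporary layoff).
Labor force = 139.17 + 18.42 = 157.59 million.
Not in labor force = 21.27 + 1.89 + 14.86 + 56.07 = 94.09 million (those not working and not actively searching are outside the labor force — including those who want a job but have given up searching).
Civilian working-age population = 157.59 + 94.09 = 251.68 million.
Unemployment rate = 18.42 / 157.59 = 11.69%.
Labor force participation rate = 157.59 / 251.68 = 62.62%.

Unemployment rate ≈ 11.69%; labor force participation rate ≈ 62.62%.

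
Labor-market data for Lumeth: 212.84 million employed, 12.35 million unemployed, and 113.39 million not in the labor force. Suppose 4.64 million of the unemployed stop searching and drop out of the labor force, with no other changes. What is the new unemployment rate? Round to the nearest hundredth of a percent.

Initially, labor force = 212.84 + 12.35 = 225.19 million, so u = 12.35/225.19 = 5.48%.
After the change, unemployed and labor force both fall by 4.64 → E = 212.84, U = 7.71, labor force = 220.55 million.
New unemployment rate = 7.71 / 220.55 = 3.50%.

New unemployment rate ≈ 3.50%.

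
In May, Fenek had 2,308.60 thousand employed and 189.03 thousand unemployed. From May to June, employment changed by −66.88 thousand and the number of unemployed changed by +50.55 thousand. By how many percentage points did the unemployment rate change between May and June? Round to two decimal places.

May: labor force = 2,308.60 + 189.03 = 2,497.63; u = 189.03/2,497.63 = 7.57%.
June: labor force = 2,241.72 + 239.58 = 2,481.30; u = 239.58/2,481.30 = 9.66%.
Change = 9.66% − 7.57% = +2.09 pp.

The unemployment rate changed by +2.09 percentage points.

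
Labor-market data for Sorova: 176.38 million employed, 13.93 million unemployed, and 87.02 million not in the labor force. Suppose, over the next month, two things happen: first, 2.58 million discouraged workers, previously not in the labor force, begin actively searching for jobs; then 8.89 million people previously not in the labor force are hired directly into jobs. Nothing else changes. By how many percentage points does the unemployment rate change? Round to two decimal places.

The unemployment rate changes by +0.86 percentage points.

Initially, labor force = 176.38 + 13.93 = 190.31 million, so u = 13.93/190.31 = 7.32%.
After the first change, unemployed and labor force both rise by 2.58 → E = 176.38, U = 16.51, labor force = 192.89 million.
After the second change, employed and labor force both rise by 8.89; unemployed unchanged → E = 185.27, U = 16.51, labor force = 201.78 million.
New unemployment rate = 16.51 / 201.78 = 8.18%.
Change = 8.18% − 7.32% = +0.86 percentage points.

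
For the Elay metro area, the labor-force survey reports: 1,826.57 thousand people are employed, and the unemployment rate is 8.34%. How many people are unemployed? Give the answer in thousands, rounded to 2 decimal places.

Let U be the number unemployed. The labor force is E + U, and U/(E+U) = 0.0834.
So U = 0.0834 × 1,826.57 / (1 − 0.0834) = 152.3359 / 0.9166 ≈ 166.20 thousand.

About 166.20 thousand are unemployed.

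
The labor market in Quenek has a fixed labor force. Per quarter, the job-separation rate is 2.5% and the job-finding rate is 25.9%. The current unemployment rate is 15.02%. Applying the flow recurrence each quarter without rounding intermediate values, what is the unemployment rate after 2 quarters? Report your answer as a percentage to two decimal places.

With a fixed labor force, u_{t+1} = u_t + s·(1−u_t) − f·u_t = u_t·(1−s−f) + s.
Here 1−s−f = 0.716 and s = 0.025.
u_1 = 0.150200 × 0.716 + 0.025 = 0.132543.
u_2 = 0.132543 × 0.716 + 0.025 = 0.119901.

Unemployment rate after two quarters ≈ 11.99%.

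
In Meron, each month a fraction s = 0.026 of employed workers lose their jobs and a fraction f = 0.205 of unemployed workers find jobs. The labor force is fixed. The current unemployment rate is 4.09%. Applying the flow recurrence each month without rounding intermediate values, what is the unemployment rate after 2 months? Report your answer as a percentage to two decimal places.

Unemployment rate after two months ≈ 7.02%.

With a fixed labor force, u_{t+1} = u_t + s·(1−u_t) − f·u_t = u_t·(1−s−f) + s.
Here 1−s−f = 0.769 and s = 0.026.
u_1 = 0.040900 × 0.769 + 0.026 = 0.057452.
u_2 = 0.057452 × 0.769 + 0.026 = 0.070181.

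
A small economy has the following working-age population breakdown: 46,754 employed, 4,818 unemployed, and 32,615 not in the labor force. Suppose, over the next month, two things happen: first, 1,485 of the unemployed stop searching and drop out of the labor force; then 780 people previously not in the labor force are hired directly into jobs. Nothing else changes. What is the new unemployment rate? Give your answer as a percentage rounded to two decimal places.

New unemployment rate ≈ 6.55%.

Initially, labor force = 46,754 + 4,818 = 51,572, so u = 4,818/51,572 = 9.34%.
After the first change, unemployed and labor force both fall by 1,485 → E = 46,754, U = 3,333, labor force = 50,087.
After the second change, employed and labor force both rise by 780; unemployed unchanged → E = 47,534, U = 3,333, labor force = 50,867.
New unemployment rate = 3,333 / 50,867 = 6.55%.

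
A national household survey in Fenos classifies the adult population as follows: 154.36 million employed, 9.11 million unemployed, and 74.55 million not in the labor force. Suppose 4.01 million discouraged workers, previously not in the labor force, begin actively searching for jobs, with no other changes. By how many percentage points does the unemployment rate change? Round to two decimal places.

The unemployment rate changes by +2.26 percentage points.

Initially, labor force = 154.36 + 9.11 = 163.47 million, so u = 9.11/163.47 = 5.57%.
After the change, unemployed and labor force both rise by 4.01 → E = 154.36, U = 13.12, labor force = 167.48 million.
New unemployment rate = 13.12 / 167.48 = 7.83%.
Change = 7.83% − 5.57% = +2.26 percentage points.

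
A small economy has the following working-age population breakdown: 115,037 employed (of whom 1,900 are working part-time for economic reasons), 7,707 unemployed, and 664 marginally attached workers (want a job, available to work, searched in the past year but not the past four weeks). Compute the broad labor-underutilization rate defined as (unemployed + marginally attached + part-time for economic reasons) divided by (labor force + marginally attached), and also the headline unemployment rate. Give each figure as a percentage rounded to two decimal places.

Broad underutilization rate ≈ 8.32%; headline unemployment rate ≈ 6.28%.

Labor force = 115,037 + 7,707 = 122,744.
Numerator = 7,707 + 664 + 1,900 = 10,271.
Denominator = 122,744 + 664 = 123,408.
Broad rate = 10,271 / 123,408 = 8.32%.
Headline unemployment rate = 7,707 / 122,744 = 6.28%.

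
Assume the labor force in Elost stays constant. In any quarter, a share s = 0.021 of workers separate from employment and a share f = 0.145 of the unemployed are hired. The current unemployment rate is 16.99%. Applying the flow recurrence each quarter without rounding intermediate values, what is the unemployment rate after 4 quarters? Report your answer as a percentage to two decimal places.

Unemployment rate after four quarters ≈ 14.75%.

With a fixed labor force, u_{t+1} = u_t + s·(1−u_t) − f·u_t = u_t·(1−s−f) + s.
Here 1−s−f = 0.834 and s = 0.021.
u_1 = 0.169900 × 0.834 + 0.021 = 0.162697.
u_2 = 0.162697 × 0.834 + 0.021 = 0.156689.
u_3 = 0.156689 × 0.834 + 0.021 = 0.151679.
u_4 = 0.151679 × 0.834 + 0.021 = 0.147500.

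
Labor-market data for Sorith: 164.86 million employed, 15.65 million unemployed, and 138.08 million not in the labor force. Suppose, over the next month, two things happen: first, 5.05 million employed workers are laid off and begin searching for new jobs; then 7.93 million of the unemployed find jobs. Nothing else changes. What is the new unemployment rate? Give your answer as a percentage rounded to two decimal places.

New unemployment rate ≈ 7.07%.

Initially, labor force = 164.86 + 15.65 = 180.51 million, so u = 15.65/180.51 = 8.67%.
After the first change, employed falls and unemployed rises by 5.05; labor force unchanged → E = 159.81, U = 20.70, labor force = 180.51 million.
After the second change, unemployed falls and employed rises by 7.93; labor force unchanged → E = 167.74, U = 12.77, labor force = 180.51 million.
New unemployment rate = 12.77 / 180.51 = 7.07%.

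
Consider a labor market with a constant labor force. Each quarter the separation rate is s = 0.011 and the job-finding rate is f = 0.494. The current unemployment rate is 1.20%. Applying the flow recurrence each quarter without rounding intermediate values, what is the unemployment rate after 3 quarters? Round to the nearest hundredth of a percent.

With a fixed labor force, u_{t+1} = u_t + s·(1−u_t) − f·u_t = u_t·(1−s−f) + s.
Here 1−s−f = 0.495 and s = 0.011.
u_1 = 0.012000 × 0.495 + 0.011 = 0.016940.
u_2 = 0.016940 × 0.495 + 0.011 = 0.019385.
u_3 = 0.019385 × 0.495 + 0.011 = 0.020596.

Unemployment rate after three quarters ≈ 2.06%.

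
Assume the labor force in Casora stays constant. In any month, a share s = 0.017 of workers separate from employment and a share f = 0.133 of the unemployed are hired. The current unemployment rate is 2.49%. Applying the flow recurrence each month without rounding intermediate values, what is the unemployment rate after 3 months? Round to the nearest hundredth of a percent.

Unemployment rate after three months ≈ 5.90%.

With a fixed labor force, u_{t+1} = u_t + s·(1−u_t) − f·u_t = u_t·(1−s−f) + s.
Here 1−s−f = 0.850 and s = 0.017.
u_1 = 0.024900 × 0.850 + 0.017 = 0.038165.
u_2 = 0.038165 × 0.850 + 0.017 = 0.049440.
u_3 = 0.049440 × 0.850 + 0.017 = 0.059024.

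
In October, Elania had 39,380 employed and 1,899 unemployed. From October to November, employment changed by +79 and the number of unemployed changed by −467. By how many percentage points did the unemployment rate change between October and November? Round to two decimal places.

October: labor force = 39,380 + 1,899 = 41,279; u = 1,899/41,279 = 4.60%.
November: labor force = 39,459 + 1,432 = 40,891; u = 1,432/40,891 = 3.50%.
Change = 3.50% − 4.60% = −1.10 pp.

The unemployment rate changed by −1.10 percentage points.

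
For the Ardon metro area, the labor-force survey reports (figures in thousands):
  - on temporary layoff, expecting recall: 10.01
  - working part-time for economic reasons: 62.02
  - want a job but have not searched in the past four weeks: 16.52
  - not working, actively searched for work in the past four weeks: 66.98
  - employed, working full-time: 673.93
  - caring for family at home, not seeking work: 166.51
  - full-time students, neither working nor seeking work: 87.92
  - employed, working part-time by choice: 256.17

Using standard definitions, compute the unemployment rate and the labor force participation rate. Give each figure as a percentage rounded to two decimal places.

Employed = 62.02 + 673.93 + 256.17 = 992.12 thousand (anyone who worked, including part-time for economic reasons, counts as employed).
Unemployed = 10.01 + 66.98 = 76.99 thousand (jobless and actively searching, or on temporary layoff).
Labor force = 992.12 + 76.99 = 1,069.11 thousand.
Not in labor force = 16.52 + 166.51 + 87.92 = 270.95 thousand (those not working and not actively searching are outside the labor force — including those who want a job but have given up searching).
Civilian working-age population = 1,069.11 + 270.95 = 1,340.06 thousand.
Unemployment rate = 76.99 / 1,069.11 = 7.20%.
Labor force participation rate = 1,069.11 / 1,340.06 = 79.78%.

Unemployment rate ≈ 7.20%; labor force participation rate ≈ 79.78%.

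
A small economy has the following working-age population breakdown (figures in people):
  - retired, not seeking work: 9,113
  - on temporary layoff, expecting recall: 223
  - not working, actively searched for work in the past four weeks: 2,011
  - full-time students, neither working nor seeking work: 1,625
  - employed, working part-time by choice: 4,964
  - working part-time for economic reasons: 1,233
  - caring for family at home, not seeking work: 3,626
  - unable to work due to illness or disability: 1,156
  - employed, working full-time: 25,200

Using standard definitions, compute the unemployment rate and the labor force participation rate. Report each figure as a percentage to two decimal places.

Unemployment rate ≈ 6.64%; labor force participation rate ≈ 68.42%.

Employed = 4,964 + 1,233 + 25,200 = 31,397 (anyone who worked, including part-time for economic reasons, counts as employed).
Unemployed = 223 + 2,011 = 2,234 (jobless and actively searching, or on temporary layoff).
Labor force = 31,397 + 2,234 = 33,631.
Not in labor force = 9,113 + 1,625 + 3,626 + 1,156 = 15,520 (those not working and not actively searching are outside the labor force).
Civilian working-age population = 33,631 + 15,520 = 49,151.
Unemployment rate = 2,234 / 33,631 = 6.64%.
Labor force participation rate = 33,631 / 49,151 = 68.42%.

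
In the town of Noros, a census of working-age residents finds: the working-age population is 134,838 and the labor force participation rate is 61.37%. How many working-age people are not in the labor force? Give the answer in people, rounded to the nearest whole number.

Share not in the labor force = 1 − 0.6137 = 0.3863.
Not in labor force = 0.3863 × 134,838 ≈ 52,088.

About 52,088 are not in the labor force.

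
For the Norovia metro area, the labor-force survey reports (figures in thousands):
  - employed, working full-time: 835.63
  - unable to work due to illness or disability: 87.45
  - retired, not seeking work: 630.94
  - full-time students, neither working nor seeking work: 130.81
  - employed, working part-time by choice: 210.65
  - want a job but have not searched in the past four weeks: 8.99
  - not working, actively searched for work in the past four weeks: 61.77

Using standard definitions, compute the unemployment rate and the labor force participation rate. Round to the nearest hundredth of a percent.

Employed = 835.63 + 210.65 = 1,046.28 thousand.
Unemployed = 61.77 thousand.
Labor force = 1,046.28 + 61.77 = 1,108.05 thousand.
Not in labor force = 87.45 + 630.94 + 130.81 + 8.99 = 858.19 thousand (those not working and not actively searching are outside the labor force — including those who want a job but have given up searching).
Civilian working-age population = 1,108.05 + 858.19 = 1,966.24 thousand.
Unemployment rate = 61.77 / 1,108.05 = 5.57%.
Labor force participation rate = 1,108.05 / 1,966.24 = 56.35%.

Unemployment rate ≈ 5.57%; labor force participation rate ≈ 56.35%.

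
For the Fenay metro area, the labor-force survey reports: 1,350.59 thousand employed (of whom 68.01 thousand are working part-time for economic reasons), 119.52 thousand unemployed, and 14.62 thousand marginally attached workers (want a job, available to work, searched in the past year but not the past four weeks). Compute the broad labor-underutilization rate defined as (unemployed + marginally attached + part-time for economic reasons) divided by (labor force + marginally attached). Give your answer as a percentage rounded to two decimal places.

Labor force = 1,350.59 + 119.52 = 1,470.11 thousand.
Numerator = 119.52 + 14.62 + 68.01 = 202.15 thousand.
Denominator = 1,470.11 + 14.62 = 1,484.73 thousand.
Broad rate = 202.15 / 1,484.73 = 13.62%.

Broad underutilization rate ≈ 13.62%.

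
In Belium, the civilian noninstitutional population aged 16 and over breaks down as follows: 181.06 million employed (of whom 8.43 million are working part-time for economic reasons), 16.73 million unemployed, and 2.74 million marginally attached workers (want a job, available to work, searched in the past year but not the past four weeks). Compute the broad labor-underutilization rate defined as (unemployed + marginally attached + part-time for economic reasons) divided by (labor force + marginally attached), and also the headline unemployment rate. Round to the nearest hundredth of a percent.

Broad underutilization rate ≈ 13.91%; headline unemployment rate ≈ 8.46%.

Labor force = 181.06 + 16.73 = 197.79 million.
Numerator = 16.73 + 2.74 + 8.43 = 27.90 million.
Denominator = 197.79 + 2.74 = 200.53 million.
Broad rate = 27.90 / 200.53 = 13.91%.
Headline unemployment rate = 16.73 / 197.79 = 8.46%.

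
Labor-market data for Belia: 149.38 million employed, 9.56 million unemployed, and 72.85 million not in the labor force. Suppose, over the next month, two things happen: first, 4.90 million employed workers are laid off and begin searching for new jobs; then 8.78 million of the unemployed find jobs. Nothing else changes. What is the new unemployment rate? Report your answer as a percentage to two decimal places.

Initially, labor force = 149.38 + 9.56 = 158.94 million, so u = 9.56/158.94 = 6.01%.
After the first change, employed falls and unemployed rises by 4.90; labor force unchanged → E = 144.48, U = 14.46, labor force = 158.94 million.
After the second change, unemployed falls and employed rises by 8.78; labor force unchanged → E = 153.26, U = 5.68, labor force = 158.94 million.
New unemployment rate = 5.68 / 158.94 = 3.57%.

New unemployment rate ≈ 3.57%.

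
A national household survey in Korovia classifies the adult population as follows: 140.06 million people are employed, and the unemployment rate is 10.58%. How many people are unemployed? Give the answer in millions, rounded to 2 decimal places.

About 16.57 million are unemployed.

Let U be the number unemployed. The labor force is E + U, and U/(E+U) = 0.1058.
So U = 0.1058 × 140.06 / (1 − 0.1058) = 14.8183 / 0.8942 ≈ 16.57 million.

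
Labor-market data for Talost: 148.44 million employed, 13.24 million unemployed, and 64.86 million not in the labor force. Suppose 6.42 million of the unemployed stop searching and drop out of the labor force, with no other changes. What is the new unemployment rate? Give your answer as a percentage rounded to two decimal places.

Initially, labor force = 148.44 + 13.24 = 161.68 million, so u = 13.24/161.68 = 8.19%.
After the change, unemployed and labor force both fall by 6.42 → E = 148.44, U = 6.82, labor force = 155.26 million.
New unemployment rate = 6.82 / 155.26 = 4.39%.

New unemployment rate ≈ 4.39%.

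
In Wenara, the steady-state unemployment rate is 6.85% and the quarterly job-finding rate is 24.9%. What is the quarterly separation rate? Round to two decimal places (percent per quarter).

Separation rate ≈ 1.83% per quarter.

From u* = s/(s+f): s = u·f/(1−u).
s = 0.0685 × 24.9 / (1 − 0.0685) = 1.7056 / 0.9315 ≈ 1.83% per quarter.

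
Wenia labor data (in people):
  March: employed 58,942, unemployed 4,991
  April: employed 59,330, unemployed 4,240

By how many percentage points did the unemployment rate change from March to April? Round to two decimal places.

The unemployment rate changed by −1.14 percentage points.

March: labor force = 58,942 + 4,991 = 63,933; u = 4,991/63,933 = 7.81%.
April: labor force = 59,330 + 4,240 = 63,570; u = 4,240/63,570 = 6.67%.
Change = 6.67% − 7.81% = −1.14 pp.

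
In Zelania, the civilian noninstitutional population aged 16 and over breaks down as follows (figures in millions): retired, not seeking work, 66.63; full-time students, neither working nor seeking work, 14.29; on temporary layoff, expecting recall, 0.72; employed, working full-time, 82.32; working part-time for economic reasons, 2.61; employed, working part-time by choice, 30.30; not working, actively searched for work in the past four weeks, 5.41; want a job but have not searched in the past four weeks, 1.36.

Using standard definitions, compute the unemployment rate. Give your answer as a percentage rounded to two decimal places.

Employed = 82.32 + 2.61 + 30.30 = 115.23 million (anyone who worked, including part-time for economic reasons, counts as employed).
Unemployed = 0.72 + 5.41 = 6.13 million (jobless and actively searching, or on temporary layoff).
Labor force = 115.23 + 6.13 = 121.36 million.
Unemployment rate = 6.13 / 121.36 = 5.05%.

Unemployment rate ≈ 5.05%.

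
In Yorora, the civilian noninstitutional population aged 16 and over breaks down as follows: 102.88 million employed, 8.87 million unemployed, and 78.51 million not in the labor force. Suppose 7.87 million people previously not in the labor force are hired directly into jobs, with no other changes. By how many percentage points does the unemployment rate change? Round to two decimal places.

The unemployment rate changes by −0.52 percentage points.

Initially, labor force = 102.88 + 8.87 = 111.75 million, so u = 8.87/111.75 = 7.94%.
After the change, employed and labor force both rise by 7.87; unemployed unchanged → E = 110.75, U = 8.87, labor force = 119.62 million.
New unemployment rate = 8.87 / 119.62 = 7.42%.
Change = 7.42% − 7.94% = −0.52 percentage points.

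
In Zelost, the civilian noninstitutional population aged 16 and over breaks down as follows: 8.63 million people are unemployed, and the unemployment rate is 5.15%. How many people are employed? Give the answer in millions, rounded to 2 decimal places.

Labor force = U / u = 8.63 / 0.0515 ≈ 167.57 million.
Employed = labor force − unemployed = 167.57 − 8.63 = 158.94 million.

About 158.94 million are employed.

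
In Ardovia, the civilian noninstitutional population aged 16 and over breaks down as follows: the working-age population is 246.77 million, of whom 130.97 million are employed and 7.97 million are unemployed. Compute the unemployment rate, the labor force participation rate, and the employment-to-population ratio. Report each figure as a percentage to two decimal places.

Unemployment rate ≈ 5.74%; labor force participation rate ≈ 56.30%; employment-population ratio ≈ 53.07%.

Labor force = employed + unemployed = 130.97 + 7.97 = 138.94 million.
Unemployment rate = 7.97 / 138.94 = 5.74%.
Labor force participation rate = 138.94 / 246.77 = 56.30%.
Employment-population ratio = 130.97 / 246.77 = 53.07%.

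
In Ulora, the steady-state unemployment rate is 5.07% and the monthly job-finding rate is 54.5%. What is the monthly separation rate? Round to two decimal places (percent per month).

Separation rate ≈ 2.91% per month.

From u* = s/(s+f): s = u·f/(1−u).
s = 0.0507 × 54.5 / (1 − 0.0507) = 2.7631 / 0.9493 ≈ 2.91% per month.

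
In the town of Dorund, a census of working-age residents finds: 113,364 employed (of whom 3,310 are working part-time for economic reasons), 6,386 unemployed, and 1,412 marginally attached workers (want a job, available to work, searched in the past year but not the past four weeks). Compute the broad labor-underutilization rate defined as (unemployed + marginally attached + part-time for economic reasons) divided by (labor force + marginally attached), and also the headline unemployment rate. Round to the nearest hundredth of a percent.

Broad underutilization rate ≈ 9.17%; headline unemployment rate ≈ 5.33%.

Labor force = 113,364 + 6,386 = 119,750.
Numerator = 6,386 + 1,412 + 3,310 = 11,108.
Denominator = 119,750 + 1,412 = 121,162.
Broad rate = 11,108 / 121,162 = 9.17%.
Headline unemployment rate = 6,386 / 119,750 = 5.33%.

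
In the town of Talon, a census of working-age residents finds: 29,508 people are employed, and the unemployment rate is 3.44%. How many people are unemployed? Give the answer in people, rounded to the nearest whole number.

Let U be the number unemployed. The labor force is E + U, and U/(E+U) = 0.0344.
So U = 0.0344 × 29,508 / (1 − 0.0344) = 1015.08 / 0.9656 ≈ 1,051.

About 1,051 are unemployed.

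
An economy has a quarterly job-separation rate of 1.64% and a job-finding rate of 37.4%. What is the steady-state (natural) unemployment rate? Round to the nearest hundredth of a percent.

Steady-state unemployment rate ≈ 4.20%.

At steady state the flows balance: s·E = f·U, so U/(E+U) = s/(s+f).
u* = 1.64 / (1.64 + 37.4) = 1.64 / 39.04 = 4.20%.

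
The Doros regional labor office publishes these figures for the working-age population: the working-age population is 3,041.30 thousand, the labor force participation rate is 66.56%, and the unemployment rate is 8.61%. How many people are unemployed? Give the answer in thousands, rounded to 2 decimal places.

Labor force = 0.6656 × 3,041.30 = 2,024.29 thousand.
Unemployed = 0.0861 × 2,024.29 ≈ 174.29 thousand.

About 174.29 thousand are unemployed.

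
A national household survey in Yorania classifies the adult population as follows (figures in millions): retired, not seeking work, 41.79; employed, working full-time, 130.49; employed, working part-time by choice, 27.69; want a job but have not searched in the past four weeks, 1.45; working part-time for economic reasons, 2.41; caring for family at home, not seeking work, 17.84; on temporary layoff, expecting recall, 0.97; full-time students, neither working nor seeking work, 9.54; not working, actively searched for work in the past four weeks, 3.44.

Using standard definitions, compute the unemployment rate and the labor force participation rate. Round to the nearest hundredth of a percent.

Employed = 130.49 + 27.69 + 2.41 = 160.59 million (anyone who worked, including part-time for economic reasons, counts as employed).
Unemployed = 0.97 + 3.44 = 4.41 million (jobless and actively searching, or on temporary layoff).
Labor force = 160.59 + 4.41 = 165.00 million.
Not in labor force = 41.79 + 1.45 + 17.84 + 9.54 = 70.62 million (those not working and not actively searching are outside the labor force — including those who want a job but have given up searching).
Civilian working-age population = 165.00 + 70.62 = 235.62 million.
Unemployment rate = 4.41 / 165.00 = 2.67%.
Labor force participation rate = 165.00 / 235.62 = 70.03%.

Unemployment rate ≈ 2.67%; labor force participation rate ≈ 70.03%.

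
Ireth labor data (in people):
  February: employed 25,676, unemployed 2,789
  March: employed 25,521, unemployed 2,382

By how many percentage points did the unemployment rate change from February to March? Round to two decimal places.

The unemployment rate changed by −1.26 percentage points.

February: labor force = 25,676 + 2,789 = 28,465; u = 2,789/28,465 = 9.80%.
March: labor force = 25,521 + 2,382 = 27,903; u = 2,382/27,903 = 8.54%.
Change = 8.54% − 9.80% = −1.26 pp.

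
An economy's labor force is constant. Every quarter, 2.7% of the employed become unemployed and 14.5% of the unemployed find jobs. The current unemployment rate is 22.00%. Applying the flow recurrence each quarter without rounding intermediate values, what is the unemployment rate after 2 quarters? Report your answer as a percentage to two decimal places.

Unemployment rate after two quarters ≈ 20.02%.

With a fixed labor force, u_{t+1} = u_t + s·(1−u_t) − f·u_t = u_t·(1−s−f) + s.
Here 1−s−f = 0.828 and s = 0.027.
u_1 = 0.220000 × 0.828 + 0.027 = 0.209160.
u_2 = 0.209160 × 0.828 + 0.027 = 0.200184.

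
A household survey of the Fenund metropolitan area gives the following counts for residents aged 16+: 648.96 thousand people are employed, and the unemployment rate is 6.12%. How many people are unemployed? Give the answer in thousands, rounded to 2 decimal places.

About 42.31 thousand are unemployed.

Let U be the number unemployed. The labor force is E + U, and U/(E+U) = 0.0612.
So U = 0.0612 × 648.96 / (1 − 0.0612) = 39.7164 / 0.9388 ≈ 42.31 thousand.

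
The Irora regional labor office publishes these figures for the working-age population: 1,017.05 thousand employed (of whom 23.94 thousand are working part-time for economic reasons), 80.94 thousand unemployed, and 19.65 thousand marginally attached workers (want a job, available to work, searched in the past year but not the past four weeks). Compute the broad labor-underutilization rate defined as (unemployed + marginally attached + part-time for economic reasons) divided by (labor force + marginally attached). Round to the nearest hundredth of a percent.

Broad underutilization rate ≈ 11.14%.

Labor force = 1,017.05 + 80.94 = 1,097.99 thousand.
Numerator = 80.94 + 19.65 + 23.94 = 124.53 thousand.
Denominator = 1,097.99 + 19.65 = 1,117.64 thousand.
Broad rate = 124.53 / 1,117.64 = 11.14%.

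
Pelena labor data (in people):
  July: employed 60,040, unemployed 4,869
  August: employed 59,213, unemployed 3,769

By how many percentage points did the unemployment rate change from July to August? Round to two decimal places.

The unemployment rate changed by −1.52 percentage points.

July: labor force = 60,040 + 4,869 = 64,909; u = 4,869/64,909 = 7.50%.
August: labor force = 59,213 + 3,769 = 62,982; u = 3,769/62,982 = 5.98%.
Change = 5.98% − 7.50% = −1.52 pp.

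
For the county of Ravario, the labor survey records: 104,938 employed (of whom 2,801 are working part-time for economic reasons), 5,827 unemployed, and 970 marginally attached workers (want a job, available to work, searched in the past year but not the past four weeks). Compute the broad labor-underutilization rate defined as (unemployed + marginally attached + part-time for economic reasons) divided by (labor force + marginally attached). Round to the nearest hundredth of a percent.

Broad underutilization rate ≈ 8.59%.

Labor force = 104,938 + 5,827 = 110,765.
Numerator = 5,827 + 970 + 2,801 = 9,598.
Denominator = 110,765 + 970 = 111,735.
Broad rate = 9,598 / 111,735 = 8.59%.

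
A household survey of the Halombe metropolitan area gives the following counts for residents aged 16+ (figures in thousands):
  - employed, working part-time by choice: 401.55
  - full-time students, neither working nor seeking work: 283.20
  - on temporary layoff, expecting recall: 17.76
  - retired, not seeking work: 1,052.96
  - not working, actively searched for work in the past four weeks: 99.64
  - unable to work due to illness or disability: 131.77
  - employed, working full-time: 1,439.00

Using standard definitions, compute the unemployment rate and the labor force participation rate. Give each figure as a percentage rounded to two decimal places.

Unemployment rate ≈ 6.00%; labor force participation rate ≈ 57.15%.

Employed = 401.55 + 1,439.00 = 1,840.55 thousand.
Unemployed = 17.76 + 99.64 = 117.40 thousand (jobless and actively searching, or on temporary layoff).
Labor force = 1,840.55 + 117.40 = 1,957.95 thousand.
Not in labor force = 283.20 + 1,052.96 + 131.77 = 1,467.93 thousand (those not working and not actively searching are outside the labor force).
Civilian working-age population = 1,957.95 + 1,467.93 = 3,425.88 thousand.
Unemployment rate = 117.40 / 1,957.95 = 6.00%.
Labor force participation rate = 1,957.95 / 3,425.88 = 57.15%.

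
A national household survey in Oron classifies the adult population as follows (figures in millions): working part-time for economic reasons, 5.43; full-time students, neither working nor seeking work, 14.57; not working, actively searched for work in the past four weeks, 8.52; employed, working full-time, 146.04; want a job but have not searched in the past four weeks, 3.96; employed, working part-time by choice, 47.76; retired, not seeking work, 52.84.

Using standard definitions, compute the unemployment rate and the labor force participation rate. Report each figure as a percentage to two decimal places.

Unemployment rate ≈ 4.10%; labor force participation rate ≈ 74.43%.

Employed = 5.43 + 146.04 + 47.76 = 199.23 million (anyone who worked, including part-time for economic reasons, counts as employed).
Unemployed = 8.52 million.
Labor force = 199.23 + 8.52 = 207.75 million.
Not in labor force = 14.57 + 3.96 + 52.84 = 71.37 million (those not working and not actively searching are outside the labor force — including those who want a job but have given up searching).
Civilian working-age population = 207.75 + 71.37 = 279.12 million.
Unemployment rate = 8.52 / 207.75 = 4.10%.
Labor force participation rate = 207.75 / 279.12 = 74.43%.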